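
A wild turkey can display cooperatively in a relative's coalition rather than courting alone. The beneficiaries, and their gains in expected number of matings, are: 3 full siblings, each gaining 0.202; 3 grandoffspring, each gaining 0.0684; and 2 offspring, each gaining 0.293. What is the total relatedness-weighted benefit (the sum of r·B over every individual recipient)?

0.6473

r to a full sibling = 0.5 (full sibs share both parents — two paths of length 2: r = 2·(1/2)^2 = 1/2).
r to a grandoffspring = 0.25 (two parent–offspring links: r = (1/2)^2 = 1/4).
r to an offspring = 0.5 (one parent–offspring link: r = (1/2)^1 = 1/2).
Summing one r·B term per recipient: 3·0.5·0.202 + 3·0.25·0.0684 + 2·0.5·0.293 = 0.6473.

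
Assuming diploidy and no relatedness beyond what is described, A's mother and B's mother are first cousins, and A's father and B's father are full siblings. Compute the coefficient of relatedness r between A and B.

Wright's path rule: contributions from independent ancestry routes add.
A and B are related in two ways: second cousins through their mothers (r = 1/32) and first cousins through their fathers (r = 1/8).
r = 1/32 + 1/8 = 5/32 = 0.15625.

0.15625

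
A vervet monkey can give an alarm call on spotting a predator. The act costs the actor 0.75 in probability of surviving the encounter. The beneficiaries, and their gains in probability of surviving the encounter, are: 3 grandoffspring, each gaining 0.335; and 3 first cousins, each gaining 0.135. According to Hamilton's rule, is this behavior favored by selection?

No

Hamilton's rule: the trait is favored when the sum of r·B over every recipient exceeds the actor's cost C.
r to a grandoffspring = 0.25 (two parent–offspring links: r = (1/2)^2 = 1/4).
r to a first cousin = 1/8 (first cousins share one grandparent pair — two paths of length 4: r = 2·(1/2)^4 = 1/8).
Summing one r·B term per recipient: 3·0.25·0.335 + 3·0.125·0.135 = 0.301875.
0.301875 < 0.75: the indirect benefit is less than the cost.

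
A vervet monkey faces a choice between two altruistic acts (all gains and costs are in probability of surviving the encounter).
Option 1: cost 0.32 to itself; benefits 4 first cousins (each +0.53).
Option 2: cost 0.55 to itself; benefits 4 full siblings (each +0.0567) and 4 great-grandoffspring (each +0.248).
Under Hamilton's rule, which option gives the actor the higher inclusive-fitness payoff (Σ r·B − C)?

Option 1

Option 1: r to a first cousin = 0.125.
Option 1: Σ r·B − C = (4·0.125·0.53) − 0.32 = -0.055.
Option 2: r to a full sibling = 0.5.
Option 2: r to a great-grandoffspring = 0.125.
Option 2: Σ r·B − C = (4·0.5·0.0567 + 4·0.125·0.248) − 0.55 = -0.3126.
Option 1 has the higher net inclusive-fitness payoff.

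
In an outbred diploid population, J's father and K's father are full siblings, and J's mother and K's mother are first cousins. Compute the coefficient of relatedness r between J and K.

0.15625

With two independent routes of shared ancestry, r is the sum of the two contributions.
J and K are related in two ways: first cousins through their fathers (r = 1/8) and second cousins through their mothers (r = 1/32).
r = 1/8 + 1/32 = 0.15625.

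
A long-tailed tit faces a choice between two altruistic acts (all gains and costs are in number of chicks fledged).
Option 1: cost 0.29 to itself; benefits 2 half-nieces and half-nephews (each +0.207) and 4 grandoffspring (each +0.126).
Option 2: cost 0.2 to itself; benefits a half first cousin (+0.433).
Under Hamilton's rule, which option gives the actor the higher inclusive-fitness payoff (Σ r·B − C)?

Option 1: r to a half-niece or half-nephew = 0.125.
Option 1: r to a grandoffspring = 0.25.
Option 1: Σ r·B − C = (2·0.125·0.207 + 4·0.25·0.126) − 0.29 = -0.11225.
Option 2: r to a half first cousin = 0.0625.
Option 2: Σ r·B − C = (1·0.0625·0.433) − 0.2 = -0.1729375.
Option 1 has the higher net inclusive-fitness payoff.

Option 1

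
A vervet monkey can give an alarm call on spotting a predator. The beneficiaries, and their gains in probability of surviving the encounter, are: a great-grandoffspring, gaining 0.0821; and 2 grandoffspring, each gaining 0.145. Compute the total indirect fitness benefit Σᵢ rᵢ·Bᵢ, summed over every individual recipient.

r to a great-grandoffspring = 1/8 (three parent–offspring links: r = (1/2)^3 = 1/8).
r to a grandoffspring = 0.25 (two parent–offspring links: r = (1/2)^2 = 1/4).
Summing one r·B term per recipient: 1·0.125·0.0821 + 2·0.25·0.145 = 0.0827625.

0.0827625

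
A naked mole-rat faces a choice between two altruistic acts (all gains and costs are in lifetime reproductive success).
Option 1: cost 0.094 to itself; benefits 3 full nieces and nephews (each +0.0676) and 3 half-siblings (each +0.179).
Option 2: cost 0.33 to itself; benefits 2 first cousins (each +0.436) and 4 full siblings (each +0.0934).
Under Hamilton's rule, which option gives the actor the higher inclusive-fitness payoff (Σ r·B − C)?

Option 1: r to a full niece or nephew = 0.25.
Option 1: r to a half-sibling = 0.25.
Option 1: Σ r·B − C = (3·0.25·0.0676 + 3·0.25·0.179) − 0.094 = 0.09095.
Option 2: r to a first cousin = 0.125.
Option 2: r to a full sibling = 0.5.
Option 2: Σ r·B − C = (2·0.125·0.436 + 4·0.5·0.0934) − 0.33 = -0.0342.
Option 1 has the higher net inclusive-fitness payoff.

Option 1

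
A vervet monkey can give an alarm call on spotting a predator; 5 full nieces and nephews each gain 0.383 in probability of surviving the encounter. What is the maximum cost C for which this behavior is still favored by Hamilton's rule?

r to a full niece or nephew = 0.25 (full aunt/uncle↔niece/nephew: two paths of length 3 through the shared grandparent pair: r = 2·(1/2)^3 = 1/4).
Hamilton's rule: n·r·B > C, so the trait is favored while C < n·r·B = 5·0.25·0.383 = 0.47875.

0.47875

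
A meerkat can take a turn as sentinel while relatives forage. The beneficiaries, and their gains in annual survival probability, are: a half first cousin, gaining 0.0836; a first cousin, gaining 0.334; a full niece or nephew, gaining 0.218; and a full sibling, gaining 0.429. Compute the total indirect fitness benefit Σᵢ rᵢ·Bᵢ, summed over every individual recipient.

0.315975

r to a half first cousin = 1/16 (half first cousins share one grandparent — one path of length 4: r = (1/2)^4 = 1/16).
r to a first cousin = 0.125 (first cousins share one grandparent pair — two paths of length 4: r = 2·(1/2)^4 = 1/8).
r to a full niece or nephew = 1/4 (full aunt/uncle↔niece/nephew: two paths of length 3 through the shared grandparent pair: r = 2·(1/2)^3 = 1/4).
r to a full sibling = 1/2 (full sibs share both parents — two paths of length 2: r = 2·(1/2)^2 = 1/2).
Summing one r·B term per recipient: 1·0.0625·0.0836 + 1·0.125·0.334 + 1·0.25·0.218 + 1·0.5·0.429 = 0.315975.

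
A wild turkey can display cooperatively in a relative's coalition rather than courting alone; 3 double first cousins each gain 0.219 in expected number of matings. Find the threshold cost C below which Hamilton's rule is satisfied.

0.16425

r to a double first cousin = 1/4 (double first cousins share both grandparent pairs — four paths of length 4: r = 4·(1/2)^4 = 1/4).
Hamilton's rule: n·r·B > C, so the trait is favored while C < n·r·B = 3·0.25·0.219 = 0.16425.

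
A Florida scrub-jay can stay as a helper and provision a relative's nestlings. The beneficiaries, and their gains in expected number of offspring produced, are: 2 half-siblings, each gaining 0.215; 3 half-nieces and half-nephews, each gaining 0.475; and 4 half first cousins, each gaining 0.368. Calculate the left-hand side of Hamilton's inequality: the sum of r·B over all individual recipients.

r to a half-sibling = 0.25 (half-sibs share one parent — one path of length 2: r = (1/2)^2 = 1/4).
r to a half-niece or half-nephew = 0.125 (half-aunt/uncle↔niece/nephew: one path of length 3: r = (1/2)^3 = 1/8).
r to a half first cousin = 1/16 (half first cousins share one grandparent — one path of length 4: r = (1/2)^4 = 1/16).
Summing one r·B term per recipient: 2·0.25·0.215 + 3·0.125·0.475 + 4·0.0625·0.368 = 0.377625.

0.377625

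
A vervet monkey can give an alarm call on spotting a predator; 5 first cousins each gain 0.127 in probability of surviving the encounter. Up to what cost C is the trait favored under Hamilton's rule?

0.079375

r to a first cousin = 1/8 (first cousins share one grandparent pair — two paths of length 4: r = 2·(1/2)^4 = 1/8).
Hamilton's rule: n·r·B > C, so the trait is favored while C < n·r·B = 5·0.125·0.127 = 0.079375.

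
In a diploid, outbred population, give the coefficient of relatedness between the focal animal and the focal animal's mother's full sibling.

0.25

Each parent–offspring link contributes a factor of 1/2, and independent paths through distinct common ancestors add.
Full aunt/uncle↔niece/nephew: two paths of length 3 through the shared grandparent pair: r = 2·(1/2)^3 = 1/4.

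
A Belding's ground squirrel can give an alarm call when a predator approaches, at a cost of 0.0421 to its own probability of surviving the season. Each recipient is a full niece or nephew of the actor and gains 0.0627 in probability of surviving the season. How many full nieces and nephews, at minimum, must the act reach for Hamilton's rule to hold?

r to a full niece or nephew = 1/4 (full aunt/uncle↔niece/nephew: two paths of length 3 through the shared grandparent pair: r = 2·(1/2)^3 = 1/4).
Hamilton's rule: n·r·B > C  ⇒  n > C/(r·B) = 0.0421/(0.25·0.0627) = 2.686.
The smallest integer exceeding 2.686 is 3.

3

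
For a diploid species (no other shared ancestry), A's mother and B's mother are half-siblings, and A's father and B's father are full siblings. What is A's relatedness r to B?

0.1875

With two independent routes of shared ancestry, r is the sum of the two contributions.
A and B are related in two ways: half first cousins through their mothers (r = 1/16) and first cousins through their fathers (r = 1/8).
r = 1/16 + 1/8 = 3/16 = 0.1875.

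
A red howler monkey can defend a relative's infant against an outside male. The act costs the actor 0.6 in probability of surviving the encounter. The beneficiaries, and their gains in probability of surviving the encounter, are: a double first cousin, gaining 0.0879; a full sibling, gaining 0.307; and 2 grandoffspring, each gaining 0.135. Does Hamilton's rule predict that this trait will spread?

No

Hamilton's rule: the trait is favored when the sum of r·B over every recipient exceeds the actor's cost C.
r to a double first cousin = 0.25 (double first cousins share both grandparent pairs — four paths of length 4: r = 4·(1/2)^4 = 1/4).
r to a full sibling = 1/2 (full sibs share both parents — two paths of length 2: r = 2·(1/2)^2 = 1/2).
r to a grandoffspring = 0.25 (two parent–offspring links: r = (1/2)^2 = 1/4).
Summing one r·B term per recipient: 1·0.25·0.0879 + 1·0.5·0.307 + 2·0.25·0.135 = 0.242975.
0.242975 < 0.6: the indirect benefit is less than the cost.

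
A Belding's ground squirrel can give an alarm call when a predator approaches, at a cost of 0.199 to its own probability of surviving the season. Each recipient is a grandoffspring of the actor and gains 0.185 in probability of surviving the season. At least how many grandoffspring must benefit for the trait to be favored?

r to a grandoffspring = 0.25 (two parent–offspring links: r = (1/2)^2 = 1/4).
Hamilton's rule: n·r·B > C  ⇒  n > C/(r·B) = 0.199/(0.25·0.185) = 4.303.
The smallest integer exceeding 4.303 is 5.

5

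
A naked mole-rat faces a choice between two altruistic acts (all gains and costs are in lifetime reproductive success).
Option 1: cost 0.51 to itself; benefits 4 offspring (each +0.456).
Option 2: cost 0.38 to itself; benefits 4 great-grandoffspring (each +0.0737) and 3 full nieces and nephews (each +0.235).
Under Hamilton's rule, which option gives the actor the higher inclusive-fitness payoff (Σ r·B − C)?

Option 1: r to an offspring = 0.5.
Option 1: Σ r·B − C = (4·0.5·0.456) − 0.51 = 0.402.
Option 2: r to a great-grandoffspring = 0.125.
Option 2: r to a full niece or nephew = 0.25.
Option 2: Σ r·B − C = (4·0.125·0.0737 + 3·0.25·0.235) − 0.38 = -0.1669.
Option 1 has the higher net inclusive-fitness payoff.

Option 1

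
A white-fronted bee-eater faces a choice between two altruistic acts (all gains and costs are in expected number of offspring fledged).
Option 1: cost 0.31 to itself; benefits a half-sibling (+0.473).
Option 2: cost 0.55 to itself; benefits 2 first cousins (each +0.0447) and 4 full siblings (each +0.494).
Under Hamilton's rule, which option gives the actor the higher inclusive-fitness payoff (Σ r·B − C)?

Option 1: r to a half-sibling = 0.25.
Option 1: Σ r·B − C = (1·0.25·0.473) − 0.31 = -0.19175.
Option 2: r to a first cousin = 0.125.
Option 2: r to a full sibling = 0.5.
Option 2: Σ r·B − C = (2·0.125·0.0447 + 4·0.5·0.494) − 0.55 = 0.449175.
Option 2 has the higher net inclusive-fitness payoff.

Option 2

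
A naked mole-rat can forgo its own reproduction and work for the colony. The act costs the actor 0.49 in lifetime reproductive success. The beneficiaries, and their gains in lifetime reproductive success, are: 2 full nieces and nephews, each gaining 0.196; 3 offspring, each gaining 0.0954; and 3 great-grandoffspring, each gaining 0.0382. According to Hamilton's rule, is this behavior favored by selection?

Hamilton's rule: the trait is favored when the sum of r·B over every recipient exceeds the actor's cost C.
r to a full niece or nephew = 0.25 (full aunt/uncle↔niece/nephew: two paths of length 3 through the shared grandparent pair: r = 2·(1/2)^3 = 1/4).
r to an offspring = 0.5 (one parent–offspring link: r = (1/2)^1 = 1/2).
r to a great-grandoffspring = 0.125 (three parent–offspring links: r = (1/2)^3 = 1/8).
Summing one r·B term per recipient: 2·0.25·0.196 + 3·0.5·0.0954 + 3·0.125·0.0382 = 0.255425.
0.255425 < 0.49: the indirect benefit is less than the cost.

No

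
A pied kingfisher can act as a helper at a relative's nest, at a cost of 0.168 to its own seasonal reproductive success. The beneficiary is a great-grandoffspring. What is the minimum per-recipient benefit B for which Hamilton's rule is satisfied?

1.344

r to a great-grandoffspring = 1/8 (three parent–offspring links: r = (1/2)^3 = 1/8).
Hamilton's rule with n recipients of equal r: n·r·B > C, so B > C/(n·r) = 0.168/(1·0.125) = 1.344.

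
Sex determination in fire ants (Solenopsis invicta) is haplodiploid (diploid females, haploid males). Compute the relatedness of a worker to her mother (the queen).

0.5

One meiotic link between diploid queen and diploid daughter: r = 1/2.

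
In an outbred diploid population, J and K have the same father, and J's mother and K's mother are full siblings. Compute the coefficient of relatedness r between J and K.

0.375

Independent pedigree routes through distinct common ancestors add.
J and K are related in two ways: half-sibs through their shared father (r = 1/4) and first cousins through their mothers (r = 1/8).
r = 1/4 + 1/8 = 0.375.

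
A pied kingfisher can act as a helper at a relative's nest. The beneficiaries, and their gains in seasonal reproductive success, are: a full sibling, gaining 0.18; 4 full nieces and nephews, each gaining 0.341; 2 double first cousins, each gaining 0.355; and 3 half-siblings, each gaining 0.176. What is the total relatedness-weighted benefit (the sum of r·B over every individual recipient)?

0.7405

r to a full sibling = 0.5 (full sibs share both parents — two paths of length 2: r = 2·(1/2)^2 = 1/2).
r to a full niece or nephew = 1/4 (full aunt/uncle↔niece/nephew: two paths of length 3 through the shared grandparent pair: r = 2·(1/2)^3 = 1/4).
r to a double first cousin = 1/4 (double first cousins share both grandparent pairs — four paths of length 4: r = 4·(1/2)^4 = 1/4).
r to a half-sibling = 0.25 (half-sibs share one parent — one path of length 2: r = (1/2)^2 = 1/4).
Summing one r·B term per recipient: 1·0.5·0.18 + 4·0.25·0.341 + 2·0.25·0.355 + 3·0.25·0.176 = 0.7405.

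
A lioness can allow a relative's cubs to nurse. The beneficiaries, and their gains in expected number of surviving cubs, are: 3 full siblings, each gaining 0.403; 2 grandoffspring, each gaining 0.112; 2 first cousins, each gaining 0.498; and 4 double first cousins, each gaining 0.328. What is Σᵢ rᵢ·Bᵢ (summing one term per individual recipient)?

r to a full sibling = 1/2 (full sibs share both parents — two paths of length 2: r = 2·(1/2)^2 = 1/2).
r to a grandoffspring = 1/4 (two parent–offspring links: r = (1/2)^2 = 1/4).
r to a first cousin = 1/8 (first cousins share one grandparent pair — two paths of length 4: r = 2·(1/2)^4 = 1/8).
r to a double first cousin = 1/4 (double first cousins share both grandparent pairs — four paths of length 4: r = 4·(1/2)^4 = 1/4).
Summing one r·B term per recipient: 3·0.5·0.403 + 2·0.25·0.112 + 2·0.125·0.498 + 4·0.25·0.328 = 1.113.

1.113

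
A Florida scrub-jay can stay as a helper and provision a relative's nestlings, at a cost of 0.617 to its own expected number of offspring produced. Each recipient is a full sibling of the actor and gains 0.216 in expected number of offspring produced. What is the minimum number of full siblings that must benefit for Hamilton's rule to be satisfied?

6

r to a full sibling = 1/2 (full sibs share both parents — two paths of length 2: r = 2·(1/2)^2 = 1/2).
Hamilton's rule: n·r·B > C  ⇒  n > C/(r·B) = 0.617/(0.5·0.216) = 5.713.
The smallest integer exceeding 5.713 is 6.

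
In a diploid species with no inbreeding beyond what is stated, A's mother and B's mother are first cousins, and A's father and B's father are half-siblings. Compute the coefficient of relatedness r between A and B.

With two independent routes of shared ancestry, r is the sum of the two contributions.
A and B are related in two ways: second cousins through their mothers (r = 1/32) and half first cousins through their fathers (r = 1/16).
r = 1/32 + 1/16 = 3/32 = 0.09375.

0.09375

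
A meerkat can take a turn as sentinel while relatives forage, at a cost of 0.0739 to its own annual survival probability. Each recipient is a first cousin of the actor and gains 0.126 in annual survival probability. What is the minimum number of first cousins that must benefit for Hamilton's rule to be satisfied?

r to a first cousin = 1/8 (first cousins share one grandparent pair — two paths of length 4: r = 2·(1/2)^4 = 1/8).
Hamilton's rule: n·r·B > C  ⇒  n > C/(r·B) = 0.0739/(0.125·0.126) = 4.692.
The smallest integer exceeding 4.692 is 5.

5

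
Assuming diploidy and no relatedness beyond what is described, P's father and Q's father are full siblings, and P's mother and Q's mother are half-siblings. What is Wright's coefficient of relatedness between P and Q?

0.1875

Wright's path rule: contributions from independent ancestry routes add.
P and Q are related in two ways: first cousins through their fathers (r = 1/8) and half first cousins through their mothers (r = 1/16).
r = 1/8 + 1/16 = 3/16 = 0.1875.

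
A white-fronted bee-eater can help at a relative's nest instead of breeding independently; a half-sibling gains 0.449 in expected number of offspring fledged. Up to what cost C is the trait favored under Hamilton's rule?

0.11225

r to a half-sibling = 0.25 (half-sibs share one parent — one path of length 2: r = (1/2)^2 = 1/4).
Hamilton's rule: n·r·B > C, so the trait is favored while C < n·r·B = 1·0.25·0.449 = 0.11225.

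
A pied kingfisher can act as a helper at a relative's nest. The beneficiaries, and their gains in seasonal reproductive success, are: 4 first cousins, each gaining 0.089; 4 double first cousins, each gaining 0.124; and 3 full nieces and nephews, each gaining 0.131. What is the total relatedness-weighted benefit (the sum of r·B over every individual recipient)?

0.26675

r to a first cousin = 1/8 (first cousins share one grandparent pair — two paths of length 4: r = 2·(1/2)^4 = 1/8).
r to a double first cousin = 0.25 (double first cousins share both grandparent pairs — four paths of length 4: r = 4·(1/2)^4 = 1/4).
r to a full niece or nephew = 0.25 (full aunt/uncle↔niece/nephew: two paths of length 3 through the shared grandparent pair: r = 2·(1/2)^3 = 1/4).
Summing one r·B term per recipient: 4·0.125·0.089 + 4·0.25·0.124 + 3·0.25·0.131 = 0.26675.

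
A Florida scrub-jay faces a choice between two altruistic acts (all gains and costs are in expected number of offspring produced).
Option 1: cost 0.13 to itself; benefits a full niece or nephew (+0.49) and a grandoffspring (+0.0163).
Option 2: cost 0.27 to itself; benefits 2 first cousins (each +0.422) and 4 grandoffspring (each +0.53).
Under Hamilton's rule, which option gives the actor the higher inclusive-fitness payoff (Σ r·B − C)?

Option 2

Option 1: r to a full niece or nephew = 0.25.
Option 1: r to a grandoffspring = 0.25.
Option 1: Σ r·B − C = (1·0.25·0.49 + 1·0.25·0.0163) − 0.13 = -0.003425.
Option 2: r to a first cousin = 0.125.
Option 2: r to a grandoffspring = 0.25.
Option 2: Σ r·B − C = (2·0.125·0.422 + 4·0.25·0.53) − 0.27 = 0.3655.
Option 2 has the higher net inclusive-fitness payoff.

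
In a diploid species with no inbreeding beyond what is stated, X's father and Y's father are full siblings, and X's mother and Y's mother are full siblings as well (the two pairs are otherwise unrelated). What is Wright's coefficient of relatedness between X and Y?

Relatedness sums over independent paths through distinct common ancestors.
X and Y are related in two ways: first cousins through their fathers (r = 1/8) and first cousins through their mothers (r = 1/8) — i.e. double first cousins.
r = 1/8 + 1/8 = 1/4 = 0.25.

0.25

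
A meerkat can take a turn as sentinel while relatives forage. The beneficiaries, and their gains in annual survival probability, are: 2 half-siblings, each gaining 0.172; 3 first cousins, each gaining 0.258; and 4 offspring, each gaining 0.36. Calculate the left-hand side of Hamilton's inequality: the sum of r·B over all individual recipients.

r to a half-sibling = 1/4 (half-sibs share one parent — one path of length 2: r = (1/2)^2 = 1/4).
r to a first cousin = 0.125 (first cousins share one grandparent pair — two paths of length 4: r = 2·(1/2)^4 = 1/8).
r to an offspring = 0.5 (one parent–offspring link: r = (1/2)^1 = 1/2).
Summing one r·B term per recipient: 2·0.25·0.172 + 3·0.125·0.258 + 4·0.5·0.36 = 0.90275.

0.90275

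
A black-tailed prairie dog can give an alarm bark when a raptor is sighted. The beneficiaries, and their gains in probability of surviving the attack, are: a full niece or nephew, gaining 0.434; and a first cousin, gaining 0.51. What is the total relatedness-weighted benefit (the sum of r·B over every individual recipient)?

r to a full niece or nephew = 1/4 (full aunt/uncle↔niece/nephew: two paths of length 3 through the shared grandparent pair: r = 2·(1/2)^3 = 1/4).
r to a first cousin = 0.125 (first cousins share one grandparent pair — two paths of length 4: r = 2·(1/2)^4 = 1/8).
Summing one r·B term per recipient: 1·0.25·0.434 + 1·0.125·0.51 = 0.17225.

0.17225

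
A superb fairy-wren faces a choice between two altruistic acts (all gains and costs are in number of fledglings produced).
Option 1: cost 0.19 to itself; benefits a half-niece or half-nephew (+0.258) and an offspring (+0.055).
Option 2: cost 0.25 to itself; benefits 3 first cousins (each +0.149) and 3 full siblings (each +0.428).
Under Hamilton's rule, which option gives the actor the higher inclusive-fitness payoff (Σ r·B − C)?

Option 1: r to a half-niece or half-nephew = 0.125.
Option 1: r to an offspring = 0.5.
Option 1: Σ r·B − C = (1·0.125·0.258 + 1·0.5·0.055) − 0.19 = -0.13025.
Option 2: r to a first cousin = 0.125.
Option 2: r to a full sibling = 0.5.
Option 2: Σ r·B − C = (3·0.125·0.149 + 3·0.5·0.428) − 0.25 = 0.447875.
Option 2 has the higher net inclusive-fitness payoff.

Option 2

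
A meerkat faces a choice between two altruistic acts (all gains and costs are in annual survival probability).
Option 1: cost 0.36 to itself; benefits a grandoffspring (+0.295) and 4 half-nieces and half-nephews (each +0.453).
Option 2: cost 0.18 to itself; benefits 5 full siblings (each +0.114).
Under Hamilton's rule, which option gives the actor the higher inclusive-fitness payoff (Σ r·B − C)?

Option 1: r to a grandoffspring = 0.25.
Option 1: r to a half-niece or half-nephew = 0.125.
Option 1: Σ r·B − C = (1·0.25·0.295 + 4·0.125·0.453) − 0.36 = -0.05975.
Option 2: r to a full sibling = 0.5.
Option 2: Σ r·B − C = (5·0.5·0.114) − 0.18 = 0.105.
Option 2 has the higher net inclusive-fitness payoff.

Option 2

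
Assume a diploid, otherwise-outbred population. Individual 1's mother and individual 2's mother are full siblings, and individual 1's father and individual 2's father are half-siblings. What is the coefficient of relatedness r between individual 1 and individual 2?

0.1875

Relatedness sums over independent paths through distinct common ancestors.
Individual 1 and individual 2 are related in two ways: first cousins through their mothers (r = 1/8) and half first cousins through their fathers (r = 1/16).
r = 1/8 + 1/16 = 0.1875.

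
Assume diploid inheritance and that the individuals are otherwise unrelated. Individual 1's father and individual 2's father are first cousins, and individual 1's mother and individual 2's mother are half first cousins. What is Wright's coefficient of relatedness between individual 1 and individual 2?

Independent pedigree routes through distinct common ancestors add.
Individual 1 and individual 2 are related in two ways: second cousins through their fathers (r = 1/32) and half second cousins through their mothers (r = 1/64).
r = 1/32 + 1/64 = 0.046875.

0.046875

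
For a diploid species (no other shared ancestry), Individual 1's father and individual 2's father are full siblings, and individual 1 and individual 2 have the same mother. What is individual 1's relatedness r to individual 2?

Wright's path rule: contributions from independent ancestry routes add.
Individual 1 and individual 2 are related in two ways: first cousins through their fathers (r = 1/8) and half-sibs through their shared mother (r = 1/4).
r = 1/8 + 1/4 = 0.375.

0.375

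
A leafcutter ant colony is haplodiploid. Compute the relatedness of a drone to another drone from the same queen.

Haploid brothers each carry a random half of the queen's diploid genome, so on average they share half: r = 1/2.

0.5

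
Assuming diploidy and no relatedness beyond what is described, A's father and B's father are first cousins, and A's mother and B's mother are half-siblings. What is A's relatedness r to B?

Independent pedigree routes through distinct common ancestors add.
A and B are related in two ways: second cousins through their fathers (r = 1/32) and half first cousins through their mothers (r = 1/16).
r = 1/32 + 1/16 = 3/32 = 0.09375.

0.09375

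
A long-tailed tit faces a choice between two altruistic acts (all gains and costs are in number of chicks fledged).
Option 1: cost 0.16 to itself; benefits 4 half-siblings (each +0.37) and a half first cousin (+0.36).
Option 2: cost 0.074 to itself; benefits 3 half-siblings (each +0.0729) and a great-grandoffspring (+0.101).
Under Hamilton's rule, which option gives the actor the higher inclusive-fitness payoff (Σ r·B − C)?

Option 1: r to a half-sibling = 0.25.
Option 1: r to a half first cousin = 0.0625.
Option 1: Σ r·B − C = (4·0.25·0.37 + 1·0.0625·0.36) − 0.16 = 0.2325.
Option 2: r to a half-sibling = 0.25.
Option 2: r to a great-grandoffspring = 0.125.
Option 2: Σ r·B − C = (3·0.25·0.0729 + 1·0.125·0.101) − 0.074 = -0.0067.
Option 1 has the higher net inclusive-fitness payoff.

Option 1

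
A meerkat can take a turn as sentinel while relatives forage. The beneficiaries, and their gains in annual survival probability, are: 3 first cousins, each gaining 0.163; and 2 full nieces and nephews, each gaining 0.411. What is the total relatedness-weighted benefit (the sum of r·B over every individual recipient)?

0.266625

r to a first cousin = 1/8 (first cousins share one grandparent pair — two paths of length 4: r = 2·(1/2)^4 = 1/8).
r to a full niece or nephew = 1/4 (full aunt/uncle↔niece/nephew: two paths of length 3 through the shared grandparent pair: r = 2·(1/2)^3 = 1/4).
Summing one r·B term per recipient: 3·0.125·0.163 + 2·0.25·0.411 = 0.266625.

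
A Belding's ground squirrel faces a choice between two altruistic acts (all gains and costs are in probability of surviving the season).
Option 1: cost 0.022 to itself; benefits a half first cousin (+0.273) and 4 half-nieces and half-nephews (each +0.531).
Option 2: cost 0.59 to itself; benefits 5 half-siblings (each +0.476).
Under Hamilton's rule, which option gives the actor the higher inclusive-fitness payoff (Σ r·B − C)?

Option 1: r to a half first cousin = 0.0625.
Option 1: r to a half-niece or half-nephew = 0.125.
Option 1: Σ r·B − C = (1·0.0625·0.273 + 4·0.125·0.531) − 0.022 = 0.2605625.
Option 2: r to a half-sibling = 0.25.
Option 2: Σ r·B − C = (5·0.25·0.476) − 0.59 = 0.005.
Option 1 has the higher net inclusive-fitness payoff.

Option 1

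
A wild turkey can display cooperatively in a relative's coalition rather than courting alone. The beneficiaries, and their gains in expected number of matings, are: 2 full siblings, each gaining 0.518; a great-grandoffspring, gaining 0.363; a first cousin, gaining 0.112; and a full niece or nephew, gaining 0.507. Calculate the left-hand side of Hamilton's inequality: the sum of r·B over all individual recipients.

0.704125

r to a full sibling = 0.5 (full sibs share both parents — two paths of length 2: r = 2·(1/2)^2 = 1/2).
r to a great-grandoffspring = 1/8 (three parent–offspring links: r = (1/2)^3 = 1/8).
r to a first cousin = 1/8 (first cousins share one grandparent pair — two paths of length 4: r = 2·(1/2)^4 = 1/8).
r to a full niece or nephew = 1/4 (full aunt/uncle↔niece/nephew: two paths of length 3 through the shared grandparent pair: r = 2·(1/2)^3 = 1/4).
Summing one r·B term per recipient: 2·0.5·0.518 + 1·0.125·0.363 + 1·0.125·0.112 + 1·0.25·0.507 = 0.704125.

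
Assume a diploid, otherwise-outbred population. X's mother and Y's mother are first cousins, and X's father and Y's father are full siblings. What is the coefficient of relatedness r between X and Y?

0.15625

With two independent routes of shared ancestry, r is the sum of the two contributions.
X and Y are related in two ways: second cousins through their mothers (r = 1/32) and first cousins through their fathers (r = 1/8).
r = 1/32 + 1/8 = 0.15625.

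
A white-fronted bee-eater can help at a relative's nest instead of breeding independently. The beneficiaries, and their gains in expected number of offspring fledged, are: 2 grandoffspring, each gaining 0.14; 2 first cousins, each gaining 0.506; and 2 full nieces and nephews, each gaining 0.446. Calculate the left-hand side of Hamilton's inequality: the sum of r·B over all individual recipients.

0.4195

r to a grandoffspring = 0.25 (two parent–offspring links: r = (1/2)^2 = 1/4).
r to a first cousin = 1/8 (first cousins share one grandparent pair — two paths of length 4: r = 2·(1/2)^4 = 1/8).
r to a full niece or nephew = 1/4 (full aunt/uncle↔niece/nephew: two paths of length 3 through the shared grandparent pair: r = 2·(1/2)^3 = 1/4).
Summing one r·B term per recipient: 2·0.25·0.14 + 2·0.125·0.506 + 2·0.25·0.446 = 0.4195.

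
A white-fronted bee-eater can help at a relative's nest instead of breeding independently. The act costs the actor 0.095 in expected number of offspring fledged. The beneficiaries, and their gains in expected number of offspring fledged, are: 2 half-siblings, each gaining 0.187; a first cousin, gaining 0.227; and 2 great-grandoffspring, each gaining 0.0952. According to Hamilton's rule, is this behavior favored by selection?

Hamilton's rule: the trait is favored when the sum of r·B over every recipient exceeds the actor's cost C.
r to a half-sibling = 0.25 (half-sibs share one parent — one path of length 2: r = (1/2)^2 = 1/4).
r to a first cousin = 1/8 (first cousins share one grandparent pair — two paths of length 4: r = 2·(1/2)^4 = 1/8).
r to a great-grandoffspring = 1/8 (three parent–offspring links: r = (1/2)^3 = 1/8).
Summing one r·B term per recipient: 2·0.25·0.187 + 1·0.125·0.227 + 2·0.125·0.0952 = 0.145675.
0.145675 > 0.095: the indirect benefit exceeds the cost.

Yes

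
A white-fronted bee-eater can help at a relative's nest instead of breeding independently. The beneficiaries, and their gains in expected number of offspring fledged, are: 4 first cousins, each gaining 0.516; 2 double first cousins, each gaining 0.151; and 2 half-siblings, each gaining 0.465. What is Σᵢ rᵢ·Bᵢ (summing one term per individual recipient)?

0.566

r to a first cousin = 1/8 (first cousins share one grandparent pair — two paths of length 4: r = 2·(1/2)^4 = 1/8).
r to a double first cousin = 1/4 (double first cousins share both grandparent pairs — four paths of length 4: r = 4·(1/2)^4 = 1/4).
r to a half-sibling = 1/4 (half-sibs share one parent — one path of length 2: r = (1/2)^2 = 1/4).
Summing one r·B term per recipient: 4·0.125·0.516 + 2·0.25·0.151 + 2·0.25·0.465 = 0.566.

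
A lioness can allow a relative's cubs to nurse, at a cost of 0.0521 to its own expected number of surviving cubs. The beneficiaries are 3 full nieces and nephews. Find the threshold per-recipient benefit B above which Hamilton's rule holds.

0.0695

r to a full niece or nephew = 1/4 (full aunt/uncle↔niece/nephew: two paths of length 3 through the shared grandparent pair: r = 2·(1/2)^3 = 1/4).
Hamilton's rule with n recipients of equal r: n·r·B > C, so B > C/(n·r) = 0.0521/(3·0.25) = 0.0695.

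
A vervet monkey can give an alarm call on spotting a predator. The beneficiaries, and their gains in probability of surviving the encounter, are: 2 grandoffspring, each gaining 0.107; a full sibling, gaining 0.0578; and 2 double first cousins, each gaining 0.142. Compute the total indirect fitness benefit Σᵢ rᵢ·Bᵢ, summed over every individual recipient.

0.1534

r to a grandoffspring = 1/4 (two parent–offspring links: r = (1/2)^2 = 1/4).
r to a full sibling = 1/2 (full sibs share both parents — two paths of length 2: r = 2·(1/2)^2 = 1/2).
r to a double first cousin = 1/4 (double first cousins share both grandparent pairs — four paths of length 4: r = 4·(1/2)^4 = 1/4).
Summing one r·B term per recipient: 2·0.25·0.107 + 1·0.5·0.0578 + 2·0.25·0.142 = 0.1534.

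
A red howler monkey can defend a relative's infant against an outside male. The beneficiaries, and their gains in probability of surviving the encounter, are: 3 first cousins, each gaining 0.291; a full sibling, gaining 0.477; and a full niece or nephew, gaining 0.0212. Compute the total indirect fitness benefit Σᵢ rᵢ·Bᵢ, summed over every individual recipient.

0.352925

r to a first cousin = 0.125 (first cousins share one grandparent pair — two paths of length 4: r = 2·(1/2)^4 = 1/8).
r to a full sibling = 1/2 (full sibs share both parents — two paths of length 2: r = 2·(1/2)^2 = 1/2).
r to a full niece or nephew = 1/4 (full aunt/uncle↔niece/nephew: two paths of length 3 through the shared grandparent pair: r = 2·(1/2)^3 = 1/4).
Summing one r·B term per recipient: 3·0.125·0.291 + 1·0.5·0.477 + 1·0.25·0.0212 = 0.352925.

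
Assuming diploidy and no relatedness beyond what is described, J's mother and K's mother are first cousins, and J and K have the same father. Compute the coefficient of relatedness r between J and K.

0.28125

Wright's path rule: contributions from independent ancestry routes add.
J and K are related in two ways: second cousins through their mothers (r = 1/32) and half-sibs through their shared father (r = 1/4).
r = 1/32 + 1/4 = 9/32 = 0.28125.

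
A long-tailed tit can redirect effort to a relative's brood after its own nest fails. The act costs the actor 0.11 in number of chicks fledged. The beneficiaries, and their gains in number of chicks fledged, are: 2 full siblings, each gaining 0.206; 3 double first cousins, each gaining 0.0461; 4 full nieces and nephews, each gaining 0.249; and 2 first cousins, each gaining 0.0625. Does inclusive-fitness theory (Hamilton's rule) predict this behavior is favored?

Hamilton's rule: the trait is favored when the sum of r·B over every recipient exceeds the actor's cost C.
r to a full sibling = 1/2 (full sibs share both parents — two paths of length 2: r = 2·(1/2)^2 = 1/2).
r to a double first cousin = 1/4 (double first cousins share both grandparent pairs — four paths of length 4: r = 4·(1/2)^4 = 1/4).
r to a full niece or nephew = 0.25 (full aunt/uncle↔niece/nephew: two paths of length 3 through the shared grandparent pair: r = 2·(1/2)^3 = 1/4).
r to a first cousin = 1/8 (first cousins share one grandparent pair — two paths of length 4: r = 2·(1/2)^4 = 1/8).
Summing one r·B term per recipient: 2·0.5·0.206 + 3·0.25·0.0461 + 4·0.25·0.249 + 2·0.125·0.0625 = 0.5052.
0.5052 > 0.11: the indirect benefit exceeds the cost.

Yes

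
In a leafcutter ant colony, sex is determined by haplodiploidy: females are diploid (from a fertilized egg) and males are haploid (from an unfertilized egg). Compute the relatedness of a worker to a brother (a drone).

Her haploid brother carries none of their father's genes and a random half of their mother's genome; that half matches the maternal half of her own genome with probability 1/2: r = 1/2 · 1/2 = 1/4.

0.25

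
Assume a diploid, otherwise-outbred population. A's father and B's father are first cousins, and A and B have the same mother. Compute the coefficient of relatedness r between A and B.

Wright's path rule: contributions from independent ancestry routes add.
A and B are related in two ways: second cousins through their fathers (r = 1/32) and half-sibs through their shared mother (r = 1/4).
r = 1/32 + 1/4 = 9/32 = 0.28125.

0.28125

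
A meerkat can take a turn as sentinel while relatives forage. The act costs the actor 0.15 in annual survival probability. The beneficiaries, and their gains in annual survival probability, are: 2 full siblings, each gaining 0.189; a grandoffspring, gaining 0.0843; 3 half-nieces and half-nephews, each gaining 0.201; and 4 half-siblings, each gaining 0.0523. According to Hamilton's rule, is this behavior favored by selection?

Yes

Hamilton's rule: the trait is favored when the sum of r·B over every recipient exceeds the actor's cost C.
r to a full sibling = 0.5 (full sibs share both parents — two paths of length 2: r = 2·(1/2)^2 = 1/2).
r to a grandoffspring = 1/4 (two parent–offspring links: r = (1/2)^2 = 1/4).
r to a half-niece or half-nephew = 0.125 (half-aunt/uncle↔niece/nephew: one path of length 3: r = (1/2)^3 = 1/8).
r to a half-sibling = 1/4 (half-sibs share one parent — one path of length 2: r = (1/2)^2 = 1/4).
Summing one r·B term per recipient: 2·0.5·0.189 + 1·0.25·0.0843 + 3·0.125·0.201 + 4·0.25·0.0523 = 0.33775.
0.33775 > 0.15: the indirect benefit exceeds the cost.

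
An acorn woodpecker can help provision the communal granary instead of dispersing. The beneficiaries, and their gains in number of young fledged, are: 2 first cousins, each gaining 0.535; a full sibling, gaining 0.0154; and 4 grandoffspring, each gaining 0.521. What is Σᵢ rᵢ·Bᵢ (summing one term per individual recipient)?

r to a first cousin = 1/8 (first cousins share one grandparent pair — two paths of length 4: r = 2·(1/2)^4 = 1/8).
r to a full sibling = 1/2 (full sibs share both parents — two paths of length 2: r = 2·(1/2)^2 = 1/2).
r to a grandoffspring = 1/4 (two parent–offspring links: r = (1/2)^2 = 1/4).
Summing one r·B term per recipient: 2·0.125·0.535 + 1·0.5·0.0154 + 4·0.25·0.521 = 0.66245.

0.66245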